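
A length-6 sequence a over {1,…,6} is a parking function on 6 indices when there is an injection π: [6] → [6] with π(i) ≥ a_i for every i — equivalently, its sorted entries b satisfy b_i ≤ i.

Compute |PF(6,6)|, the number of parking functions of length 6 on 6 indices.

16807

#PF = 1·7^5 = 1 · 16807 = 16807 [KW]
Check (4,6,2,1,3,4) → sorted (1,2,3,4,4,6): b_i ≤ i ∀i, a PF.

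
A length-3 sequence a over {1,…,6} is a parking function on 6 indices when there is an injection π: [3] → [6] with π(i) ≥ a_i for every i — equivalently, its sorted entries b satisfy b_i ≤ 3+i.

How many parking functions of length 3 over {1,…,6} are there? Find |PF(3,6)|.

196

|PF| = (6−3+1)·(6+1)^(3−1) = 4×49 = 196 (Pollak)
Check (2,3,1) → sorted (1,2,3): b_i ≤ 3+i ∀i, a PF.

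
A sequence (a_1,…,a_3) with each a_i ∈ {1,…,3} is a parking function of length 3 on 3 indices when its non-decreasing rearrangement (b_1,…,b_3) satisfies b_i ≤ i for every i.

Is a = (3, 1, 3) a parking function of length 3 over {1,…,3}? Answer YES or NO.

Order a: b = (1, 3, 3).
  b_1=1 ≤ 1
  b_2=3 > 2
  fails at i=2 ⇒ NO

NO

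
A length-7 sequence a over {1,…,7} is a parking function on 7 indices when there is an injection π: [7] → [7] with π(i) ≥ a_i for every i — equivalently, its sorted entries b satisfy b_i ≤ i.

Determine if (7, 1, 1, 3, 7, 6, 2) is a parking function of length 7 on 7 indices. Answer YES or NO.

NO

Order a: b = (1, 1, 2, 3, 6, 7, 7).
  b_1=1 ≤ 1
  b_2=1 ≤ 2
  b_3=2 ≤ 3
  b_4=3 ≤ 4
  b_5=6 > 5
  fails at i=5 ⇒ NO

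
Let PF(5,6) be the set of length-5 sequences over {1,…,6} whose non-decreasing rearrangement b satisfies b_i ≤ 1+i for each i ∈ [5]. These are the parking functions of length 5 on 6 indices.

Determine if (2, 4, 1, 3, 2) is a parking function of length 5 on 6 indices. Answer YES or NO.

YES

Rearranged: b = (1, 2, 2, 3, 4).
  b_1=1 ≤ 2
  b_2=2 ≤ 3
  b_3=2 ≤ 4
  b_4=3 ≤ 5
  b_5=4 ≤ 6
All bounds hold ⇒ YES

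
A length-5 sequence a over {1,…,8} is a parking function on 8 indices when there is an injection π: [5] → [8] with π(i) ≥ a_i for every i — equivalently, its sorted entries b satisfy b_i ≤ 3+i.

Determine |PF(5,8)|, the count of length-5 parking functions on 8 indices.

|PF(5,8)| = (8−5+1)·(8+1)^(5−1) = 4 · 6561 = 26244 [KW]
E.g. (3,2,7,2,2) → sorted (2,2,2,3,7): b_i ≤ 3+i ∀i, a PF.

26244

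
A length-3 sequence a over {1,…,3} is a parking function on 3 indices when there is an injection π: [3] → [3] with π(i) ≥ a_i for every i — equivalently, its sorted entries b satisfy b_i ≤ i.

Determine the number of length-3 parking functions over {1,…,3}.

16

Count = 1·4^2 = 1×16 = 16 [KW]
Check (1,3,2) → sorted (1,2,3): b_i ≤ i ∀i, a PF.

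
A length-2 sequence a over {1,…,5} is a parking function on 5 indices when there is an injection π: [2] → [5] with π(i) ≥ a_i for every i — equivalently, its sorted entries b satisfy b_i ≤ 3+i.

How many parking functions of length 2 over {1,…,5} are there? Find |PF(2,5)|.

24

#PF = (5−2+1)·(5+1)^(2−1) = 4×6 = 24
Check (3,3) → sorted (3,3): b_i ≤ 3+i ∀i, a PF.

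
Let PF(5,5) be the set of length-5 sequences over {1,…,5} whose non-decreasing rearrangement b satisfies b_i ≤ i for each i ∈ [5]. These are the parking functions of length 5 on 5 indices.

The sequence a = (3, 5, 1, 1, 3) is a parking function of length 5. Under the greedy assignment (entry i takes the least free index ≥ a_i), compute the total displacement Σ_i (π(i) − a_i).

2

Σπ = 5·6/2 = 15 (π permutes [5]); Σa = 3+5+1+1+3 = 13; disp = 15−13 = 2.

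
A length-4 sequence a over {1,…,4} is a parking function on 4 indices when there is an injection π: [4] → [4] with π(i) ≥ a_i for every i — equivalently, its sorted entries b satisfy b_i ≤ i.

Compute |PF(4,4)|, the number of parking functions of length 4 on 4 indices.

125

|PF| = (5−4)·5^(4−1) = 1·125 = 125
Example (2,1,3,2) → sorted (1,2,2,3): b_i ≤ i ∀i, a PF.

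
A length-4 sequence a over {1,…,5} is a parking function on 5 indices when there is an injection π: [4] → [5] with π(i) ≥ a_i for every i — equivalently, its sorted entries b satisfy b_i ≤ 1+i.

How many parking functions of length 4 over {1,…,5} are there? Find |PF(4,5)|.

432

|PF| = (6−4)·6^(4−1) = 2×216 = 432
Example (4,1,4,2) → sorted (1,2,4,4): b_i ≤ 1+i ∀i, a PF.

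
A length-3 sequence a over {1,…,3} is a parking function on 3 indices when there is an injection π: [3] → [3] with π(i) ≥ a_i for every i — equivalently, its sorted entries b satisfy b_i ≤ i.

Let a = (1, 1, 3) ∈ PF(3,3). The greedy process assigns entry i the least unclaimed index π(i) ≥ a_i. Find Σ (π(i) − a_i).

Σπ = 6 ({1..3} each once); Σa = 1+1+3 = 5; disp = 6−5 = 1.

1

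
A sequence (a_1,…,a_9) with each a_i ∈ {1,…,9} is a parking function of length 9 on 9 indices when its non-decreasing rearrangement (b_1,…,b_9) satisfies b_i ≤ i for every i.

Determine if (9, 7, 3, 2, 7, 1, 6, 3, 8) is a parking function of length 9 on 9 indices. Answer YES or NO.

Order a: b = (1, 2, 3, 3, 6, 7, 7, 8, 9).
  b_1=1 ≤ 1
  b_2=2 ≤ 2
  b_3=3 ≤ 3
  b_4=3 ≤ 4
  b_5=6 > 5
  fails at i=5 ⇒ NO

NO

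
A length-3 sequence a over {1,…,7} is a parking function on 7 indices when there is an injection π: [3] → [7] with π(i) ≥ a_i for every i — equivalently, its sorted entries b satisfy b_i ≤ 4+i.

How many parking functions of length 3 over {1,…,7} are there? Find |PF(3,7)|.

|PF| = (7+1−3)·(7+1)^{3−1} = 5×64 = 320 [KW]
E.g. (1,4,7) → sorted (1,4,7): b_i ≤ 4+i ∀i, a PF.

320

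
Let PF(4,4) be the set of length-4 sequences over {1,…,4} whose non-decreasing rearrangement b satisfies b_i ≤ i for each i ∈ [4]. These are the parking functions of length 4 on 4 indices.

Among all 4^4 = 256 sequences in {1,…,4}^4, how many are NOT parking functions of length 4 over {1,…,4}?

Count = (5−4)·5^(4−1) = 1·125 = 125
Example (2,3,4,3) → sorted (2,3,3,4): b_1=2>1, not a PF.
4^4 − 125 = 256 − 125 = 131

131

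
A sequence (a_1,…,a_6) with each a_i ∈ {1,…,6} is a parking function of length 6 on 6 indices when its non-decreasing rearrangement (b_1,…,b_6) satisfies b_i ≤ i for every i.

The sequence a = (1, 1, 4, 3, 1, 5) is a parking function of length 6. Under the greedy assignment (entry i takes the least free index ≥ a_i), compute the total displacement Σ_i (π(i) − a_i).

6

Σπ = 6·7/2 = 21 (π permutes [6]); Σa = 1+1+4+3+1+5 = 15; disp = 21−15 = 6.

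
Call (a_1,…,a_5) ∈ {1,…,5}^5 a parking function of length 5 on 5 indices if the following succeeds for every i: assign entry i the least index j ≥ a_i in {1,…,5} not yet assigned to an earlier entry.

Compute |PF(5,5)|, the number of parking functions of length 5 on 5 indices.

|PF(5,5)| = (5+1−5)·(5+1)^{5−1} = 1 · 1296 = 1296
One tuple (3,3,1,5,2) → sorted (1,2,3,3,5): b_i ≤ i ∀i, a PF.

1296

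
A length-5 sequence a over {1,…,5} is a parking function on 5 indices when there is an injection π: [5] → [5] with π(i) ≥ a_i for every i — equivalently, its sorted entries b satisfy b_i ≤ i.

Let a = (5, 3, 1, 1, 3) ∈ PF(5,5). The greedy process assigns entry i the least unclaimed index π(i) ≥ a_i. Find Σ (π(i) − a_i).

Σπ = 5·6/2 = 15 (π permutes [5]); Σa = 5+3+1+1+3 = 13; disp = 15−13 = 2.

2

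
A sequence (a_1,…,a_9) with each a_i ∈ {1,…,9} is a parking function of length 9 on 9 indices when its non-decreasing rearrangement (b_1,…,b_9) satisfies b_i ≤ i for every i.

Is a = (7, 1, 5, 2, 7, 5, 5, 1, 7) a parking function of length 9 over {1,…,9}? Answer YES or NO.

NO

Rearranged: b = (1, 1, 2, 5, 5, 5, 7, 7, 7).
  b_1=1 ≤ 1
  b_2=1 ≤ 2
  b_3=2 ≤ 3
  b_4=5 > 4
  fails at i=4 ⇒ NO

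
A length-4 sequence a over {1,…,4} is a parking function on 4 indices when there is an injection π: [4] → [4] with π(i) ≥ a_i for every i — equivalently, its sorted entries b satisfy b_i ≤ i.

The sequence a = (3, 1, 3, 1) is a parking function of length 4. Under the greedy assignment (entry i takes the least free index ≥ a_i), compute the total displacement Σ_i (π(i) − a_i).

Σπ = 10 ({1..4} each once); Σa = 3+1+3+1 = 8; disp = 10−8 = 2.

2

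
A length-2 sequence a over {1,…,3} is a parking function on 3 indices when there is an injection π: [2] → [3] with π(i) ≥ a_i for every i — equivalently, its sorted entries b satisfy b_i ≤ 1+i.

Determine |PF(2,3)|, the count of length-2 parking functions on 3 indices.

|PF| = (3+1−2)·(3+1)^{2−1} = 2 · 4 = 8 (Pollak)
One tuple (1,3) → sorted (1,3): b_i ≤ 1+i ∀i, a PF.

8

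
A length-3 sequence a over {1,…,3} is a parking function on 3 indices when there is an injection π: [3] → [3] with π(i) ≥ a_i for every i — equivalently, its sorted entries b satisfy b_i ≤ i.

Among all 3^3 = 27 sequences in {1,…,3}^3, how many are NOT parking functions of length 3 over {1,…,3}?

#PF = (4−3)·4^(3−1) = 1·16 = 16 (Konheim–Weiss)
Check (3,3,2) → sorted (2,3,3): b_1=2>1, not a PF.
So 27 − 16 = 11 fail.

11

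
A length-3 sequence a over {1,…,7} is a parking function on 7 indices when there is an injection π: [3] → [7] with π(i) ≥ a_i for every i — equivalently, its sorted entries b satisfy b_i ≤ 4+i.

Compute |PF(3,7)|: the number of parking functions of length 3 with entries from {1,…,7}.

|PF| = (7−3+1)·(7+1)^(3−1) = 5×64 = 320
Example (3,6,3) → sorted (3,3,6): b_i ≤ 4+i ∀i, a PF.

320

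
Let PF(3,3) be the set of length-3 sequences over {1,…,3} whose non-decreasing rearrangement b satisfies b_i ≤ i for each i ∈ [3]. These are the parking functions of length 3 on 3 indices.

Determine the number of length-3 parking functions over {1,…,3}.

Count = (3−3+1)·(3+1)^(3−1) = 1 · 16 = 16 (Konheim–Weiss)
E.g. (3,2,1) → sorted (1,2,3): b_i ≤ i ∀i, a PF.

16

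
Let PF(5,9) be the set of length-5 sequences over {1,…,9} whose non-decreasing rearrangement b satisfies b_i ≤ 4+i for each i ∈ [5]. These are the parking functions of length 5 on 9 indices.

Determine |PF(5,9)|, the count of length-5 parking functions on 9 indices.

50000

Count = (10−5)·10^(5−1) = 5 · 10000 = 50000
E.g. (6,7,7,6,2) → sorted (2,6,6,7,7): b_i ≤ 4+i ∀i, a PF.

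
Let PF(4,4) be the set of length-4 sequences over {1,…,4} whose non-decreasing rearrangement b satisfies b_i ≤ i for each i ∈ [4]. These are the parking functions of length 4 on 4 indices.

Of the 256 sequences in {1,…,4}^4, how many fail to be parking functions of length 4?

131

Count = (4−4+1)·(4+1)^(4−1) = 1·125 = 125
One tuple (3,3,4,3) → sorted (3,3,3,4): b_1=3>1, not a PF.
So 256 − 125 = 131 fail.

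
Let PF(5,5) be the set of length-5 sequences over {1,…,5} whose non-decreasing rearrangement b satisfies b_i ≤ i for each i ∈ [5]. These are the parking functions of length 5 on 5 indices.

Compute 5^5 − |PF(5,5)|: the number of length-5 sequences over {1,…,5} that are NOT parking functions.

1829

Count = (5−5+1)·(5+1)^(5−1) = 1×1296 = 1296 (Pollak)
E.g. (2,3,2,4,4) → sorted (2,2,3,4,4): b_1=2>1, not a PF.
Total 3125; non-PF = 3125−1296 = 1829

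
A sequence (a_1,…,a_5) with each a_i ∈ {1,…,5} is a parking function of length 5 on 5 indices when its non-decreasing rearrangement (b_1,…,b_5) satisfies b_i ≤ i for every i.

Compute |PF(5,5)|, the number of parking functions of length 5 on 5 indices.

|PF| = (6−5)·6^(5−1) = 1·1296 = 1296 (Konheim–Weiss)
Example (1,4,2,4,2) → sorted (1,2,2,4,4): b_i ≤ i ∀i, a PF.

1296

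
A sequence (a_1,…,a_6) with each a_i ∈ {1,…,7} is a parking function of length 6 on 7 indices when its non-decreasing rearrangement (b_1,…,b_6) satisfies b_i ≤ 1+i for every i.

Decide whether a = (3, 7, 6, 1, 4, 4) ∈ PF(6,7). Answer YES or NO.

YES

Rearranged: b = (1, 3, 4, 4, 6, 7).
  b_1=1 ≤ 2
  b_2=3 ≤ 3
  b_3=4 ≤ 4
  b_4=4 ≤ 5
  b_5=6 ≤ 6
  b_6=7 ≤ 7
All bounds hold ⇒ YES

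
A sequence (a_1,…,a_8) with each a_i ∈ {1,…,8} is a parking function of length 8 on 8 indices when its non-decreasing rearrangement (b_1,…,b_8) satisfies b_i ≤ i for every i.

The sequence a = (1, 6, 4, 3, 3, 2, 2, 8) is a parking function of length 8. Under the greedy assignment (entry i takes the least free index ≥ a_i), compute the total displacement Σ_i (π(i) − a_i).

7

Σπ = 36 ({1..8} each once); Σa = 1+6+4+3+3+2+2+8 = 29; disp = 36−29 = 7.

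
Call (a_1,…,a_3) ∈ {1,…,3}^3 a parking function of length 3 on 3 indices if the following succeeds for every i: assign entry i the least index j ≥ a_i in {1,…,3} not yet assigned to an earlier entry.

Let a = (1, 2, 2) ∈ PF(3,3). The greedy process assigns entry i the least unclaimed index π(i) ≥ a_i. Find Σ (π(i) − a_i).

Σπ(i) = 1+…+3 = 6; Σa = 1+2+2 = 5; disp = 6−5 = 1.

1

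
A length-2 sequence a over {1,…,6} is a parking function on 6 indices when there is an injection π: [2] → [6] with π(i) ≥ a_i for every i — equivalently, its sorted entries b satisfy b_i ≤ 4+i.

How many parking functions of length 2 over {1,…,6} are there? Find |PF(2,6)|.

#PF = (6−2+1)·(6+1)^(2−1) = 5 · 7 = 35 (Konheim–Weiss)
Example (2,1) → sorted (1,2): b_i ≤ 4+i ∀i, a PF.

35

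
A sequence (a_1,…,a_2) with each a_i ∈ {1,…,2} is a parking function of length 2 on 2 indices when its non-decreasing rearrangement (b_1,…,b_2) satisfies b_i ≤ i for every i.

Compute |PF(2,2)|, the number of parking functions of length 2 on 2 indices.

3

Count = 1·3^1 = 1 · 3 = 3
One tuple (1,1) → sorted (1,1): b_i ≤ i ∀i, a PF.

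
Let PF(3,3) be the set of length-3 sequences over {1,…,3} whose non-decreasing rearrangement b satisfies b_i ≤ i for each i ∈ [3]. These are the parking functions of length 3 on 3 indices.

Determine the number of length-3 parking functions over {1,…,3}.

16

#PF = (3−3+1)·(3+1)^(3−1) = 1·16 = 16 (Pollak)
E.g. (3,1,1) → sorted (1,1,3): b_i ≤ i ∀i, a PF.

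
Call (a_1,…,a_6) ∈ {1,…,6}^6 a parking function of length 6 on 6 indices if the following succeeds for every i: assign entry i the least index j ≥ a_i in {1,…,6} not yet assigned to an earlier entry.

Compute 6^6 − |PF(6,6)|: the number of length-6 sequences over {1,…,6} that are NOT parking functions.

|PF(6,6)| = (6+1−6)·(6+1)^{6−1} = 1×16807 = 16807 [KW]
Check (3,2,5,2,6,3) → sorted (2,2,3,3,5,6): b_1=2>1, not a PF.
So 46656 − 16807 = 29849 fail.

29849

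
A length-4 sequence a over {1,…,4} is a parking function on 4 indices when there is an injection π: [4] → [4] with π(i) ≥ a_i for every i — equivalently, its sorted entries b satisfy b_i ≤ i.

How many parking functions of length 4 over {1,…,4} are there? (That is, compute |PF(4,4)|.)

#PF = (4−4+1)·(4+1)^(4−1) = 1 · 125 = 125 [KW]
One tuple (2,3,3,1) → sorted (1,2,3,3): b_i ≤ i ∀i, a PF.

125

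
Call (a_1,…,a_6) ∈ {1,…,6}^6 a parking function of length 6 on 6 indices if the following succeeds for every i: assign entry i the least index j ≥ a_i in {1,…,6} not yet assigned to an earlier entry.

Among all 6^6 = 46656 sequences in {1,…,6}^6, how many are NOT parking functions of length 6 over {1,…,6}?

|PF(6,6)| = 1·7^5 = 1×16807 = 16807 (Pollak)
Check (6,4,6,6,5,2) → sorted (2,4,5,6,6,6): b_1=2>1, not a PF.
So 46656 − 16807 = 29849 fail.

29849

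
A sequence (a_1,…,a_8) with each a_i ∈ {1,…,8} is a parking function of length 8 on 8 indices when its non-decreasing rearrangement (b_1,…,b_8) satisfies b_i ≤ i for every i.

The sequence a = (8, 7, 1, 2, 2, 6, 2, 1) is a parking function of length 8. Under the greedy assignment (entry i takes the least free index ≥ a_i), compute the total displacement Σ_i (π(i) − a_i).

Σπ = 8·9/2 = 36 (π permutes [8]); Σa = 8+7+1+2+2+6+2+1 = 29; disp = 36−29 = 7.

7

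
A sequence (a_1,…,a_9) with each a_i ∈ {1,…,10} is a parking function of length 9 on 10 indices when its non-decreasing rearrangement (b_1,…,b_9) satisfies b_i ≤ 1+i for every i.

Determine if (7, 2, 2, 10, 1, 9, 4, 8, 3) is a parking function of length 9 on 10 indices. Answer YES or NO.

YES

Rearranged: b = (1, 2, 2, 3, 4, 7, 8, 9, 10).
  b_1=1 ≤ 2
  b_2=2 ≤ 3
  b_3=2 ≤ 4
  b_4=3 ≤ 5
  b_5=4 ≤ 6
  b_6=7 ≤ 7
  b_7=8 ≤ 8
  b_8=9 ≤ 9
  b_9=10 ≤ 10
All bounds hold ⇒ YES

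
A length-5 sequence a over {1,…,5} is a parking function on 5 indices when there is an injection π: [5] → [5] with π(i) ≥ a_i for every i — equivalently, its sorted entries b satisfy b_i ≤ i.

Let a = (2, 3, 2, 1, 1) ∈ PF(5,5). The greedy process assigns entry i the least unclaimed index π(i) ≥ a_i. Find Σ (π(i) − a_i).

6

Σπ = 5·6/2 = 15 (π permutes [5]); Σa = 2+3+2+1+1 = 9; disp = 15−9 = 6.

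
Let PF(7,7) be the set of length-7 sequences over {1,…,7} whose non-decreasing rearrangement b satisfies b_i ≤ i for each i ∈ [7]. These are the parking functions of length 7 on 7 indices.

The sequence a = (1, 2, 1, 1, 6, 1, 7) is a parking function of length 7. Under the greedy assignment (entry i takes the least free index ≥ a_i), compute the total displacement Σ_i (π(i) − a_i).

Σπ = 7·8/2 = 28 (π permutes [7]); Σa = 1+2+1+1+6+1+7 = 19; disp = 28−19 = 9.

9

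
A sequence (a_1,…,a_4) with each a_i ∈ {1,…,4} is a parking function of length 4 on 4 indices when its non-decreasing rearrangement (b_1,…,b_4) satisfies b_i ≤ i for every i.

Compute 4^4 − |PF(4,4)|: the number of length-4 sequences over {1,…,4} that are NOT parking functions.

#PF = (4+1−4)·(4+1)^{4−1} = 1×125 = 125 [KW]
Check (3,3,2,4) → sorted (2,3,3,4): b_1=2>1, not a PF.
4^4 − 125 = 256 − 125 = 131

131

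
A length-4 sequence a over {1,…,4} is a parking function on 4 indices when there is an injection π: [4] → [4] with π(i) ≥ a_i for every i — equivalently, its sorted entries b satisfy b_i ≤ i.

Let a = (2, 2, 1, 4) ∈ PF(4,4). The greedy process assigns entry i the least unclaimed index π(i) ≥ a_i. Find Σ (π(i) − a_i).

Σπ(i) = 1+…+4 = 10; Σa = 2+2+1+4 = 9; disp = 10−9 = 1.

1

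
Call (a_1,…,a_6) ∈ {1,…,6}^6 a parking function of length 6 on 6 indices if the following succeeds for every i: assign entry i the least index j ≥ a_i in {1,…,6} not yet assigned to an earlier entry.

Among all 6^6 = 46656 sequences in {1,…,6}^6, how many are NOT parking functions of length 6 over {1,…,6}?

29849

Count = (6−6+1)·(6+1)^(6−1) = 1 · 16807 = 16807 (Pollak)
Example (3,5,5,6,4,3) → sorted (3,3,4,5,5,6): b_1=3>1, not a PF.
6^6 − 16807 = 46656 − 16807 = 29849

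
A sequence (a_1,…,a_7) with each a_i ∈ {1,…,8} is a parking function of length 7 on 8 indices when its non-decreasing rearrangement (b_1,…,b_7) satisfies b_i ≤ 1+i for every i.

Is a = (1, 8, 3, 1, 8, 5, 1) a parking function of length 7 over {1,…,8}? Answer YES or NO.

NO

Sorted: b = (1, 1, 1, 3, 5, 8, 8).
  b_1=1 ≤ 2
  b_2=1 ≤ 3
  b_3=1 ≤ 4
  b_4=3 ≤ 5
  b_5=5 ≤ 6
  b_6=8 > 7
  fails at i=6 ⇒ NO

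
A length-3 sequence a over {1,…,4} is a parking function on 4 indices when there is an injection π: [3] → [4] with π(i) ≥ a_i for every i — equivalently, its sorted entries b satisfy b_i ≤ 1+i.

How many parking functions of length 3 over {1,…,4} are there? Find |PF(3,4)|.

50

#PF = (4+1−3)·(4+1)^{3−1} = 2 · 25 = 50 [KW]
One tuple (3,3,1) → sorted (1,3,3): b_i ≤ 1+i ∀i, a PF.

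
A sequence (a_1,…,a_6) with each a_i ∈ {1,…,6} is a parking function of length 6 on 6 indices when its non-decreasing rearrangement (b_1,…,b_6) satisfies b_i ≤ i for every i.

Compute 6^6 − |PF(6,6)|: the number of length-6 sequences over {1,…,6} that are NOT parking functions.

29849

Count = (6+1−6)·(6+1)^{6−1} = 1×16807 = 16807 [KW]
Check (6,5,2,2,5,5) → sorted (2,2,5,5,5,6): b_1=2>1, not a PF.
Total 46656; non-PF = 46656−16807 = 29849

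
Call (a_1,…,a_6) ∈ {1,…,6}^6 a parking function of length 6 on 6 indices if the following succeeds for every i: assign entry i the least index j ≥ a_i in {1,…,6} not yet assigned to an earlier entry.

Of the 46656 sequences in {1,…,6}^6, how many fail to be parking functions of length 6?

29849

#PF = (7−6)·7^(6−1) = 1 · 16807 = 16807 [KW]
One tuple (6,6,5,5,6,6) → sorted (5,5,6,6,6,6): b_1=5>1, not a PF.
So 46656 − 16807 = 29849 fail.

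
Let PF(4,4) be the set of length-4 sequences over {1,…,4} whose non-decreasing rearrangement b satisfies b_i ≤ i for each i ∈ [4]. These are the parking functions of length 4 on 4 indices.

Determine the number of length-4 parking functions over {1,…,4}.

|PF| = (5−4)·5^(4−1) = 1·125 = 125
One tuple (2,4,1,2) → sorted (1,2,2,4): b_i ≤ i ∀i, a PF.

125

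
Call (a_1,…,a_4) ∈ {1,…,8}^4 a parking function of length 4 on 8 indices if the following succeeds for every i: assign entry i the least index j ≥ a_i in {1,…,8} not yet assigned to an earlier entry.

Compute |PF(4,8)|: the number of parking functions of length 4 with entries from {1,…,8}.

|PF(4,8)| = 5·9^3 = 5×729 = 3645
E.g. (2,2,1,6) → sorted (1,2,2,6): b_i ≤ 4+i ∀i, a PF.

3645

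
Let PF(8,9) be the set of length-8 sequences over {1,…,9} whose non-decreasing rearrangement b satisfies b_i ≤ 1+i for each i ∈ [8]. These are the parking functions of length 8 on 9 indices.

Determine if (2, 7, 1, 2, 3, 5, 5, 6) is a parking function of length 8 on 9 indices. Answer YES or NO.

Sorted: b = (1, 2, 2, 3, 5, 5, 6, 7).
  b_1=1 ≤ 2
  b_2=2 ≤ 3
  b_3=2 ≤ 4
  b_4=3 ≤ 5
  b_5=5 ≤ 6
  b_6=5 ≤ 7
  b_7=6 ≤ 8
  b_8=7 ≤ 9
All bounds hold ⇒ YES

YES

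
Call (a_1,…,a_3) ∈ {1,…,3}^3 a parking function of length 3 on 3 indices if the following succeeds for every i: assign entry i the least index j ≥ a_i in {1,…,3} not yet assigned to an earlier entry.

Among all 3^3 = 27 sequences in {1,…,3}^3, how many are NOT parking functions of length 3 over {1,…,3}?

11

|PF(3,3)| = (4−3)·4^(3−1) = 1·16 = 16 (Konheim–Weiss)
One tuple (3,1,3) → sorted (1,3,3): b_2=3>2, not a PF.
So 27 − 16 = 11 fail.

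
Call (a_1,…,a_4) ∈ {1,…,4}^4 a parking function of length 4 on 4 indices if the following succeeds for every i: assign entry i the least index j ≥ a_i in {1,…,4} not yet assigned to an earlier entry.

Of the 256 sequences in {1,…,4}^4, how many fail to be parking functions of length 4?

131

|PF(4,4)| = (5−4)·5^(4−1) = 1×125 = 125 (Pollak)
E.g. (4,3,2,3) → sorted (2,3,3,4): b_1=2>1, not a PF.
Total 256; non-PF = 256−125 = 131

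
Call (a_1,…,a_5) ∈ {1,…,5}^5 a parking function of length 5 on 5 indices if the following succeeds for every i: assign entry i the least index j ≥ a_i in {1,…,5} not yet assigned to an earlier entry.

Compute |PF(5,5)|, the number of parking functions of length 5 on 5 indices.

|PF| = (6−5)·6^(5−1) = 1 · 1296 = 1296 (Pollak)
Check (3,5,4,1,1) → sorted (1,1,3,4,5): b_i ≤ i ∀i, a PF.

1296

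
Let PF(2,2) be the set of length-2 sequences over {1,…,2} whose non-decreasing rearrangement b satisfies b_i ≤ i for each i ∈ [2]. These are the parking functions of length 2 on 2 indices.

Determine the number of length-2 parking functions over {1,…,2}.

3

Count = (2+1−2)·(2+1)^{2−1} = 1 · 3 = 3 (Konheim–Weiss)
Example (2,1) → sorted (1,2): b_i ≤ i ∀i, a PF.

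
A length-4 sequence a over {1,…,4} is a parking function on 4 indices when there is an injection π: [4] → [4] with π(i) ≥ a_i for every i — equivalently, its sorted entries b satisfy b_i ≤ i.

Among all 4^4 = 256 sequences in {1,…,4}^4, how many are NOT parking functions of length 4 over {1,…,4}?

|PF| = (4+1−4)·(4+1)^{4−1} = 1×125 = 125 (Konheim–Weiss)
E.g. (4,1,4,3) → sorted (1,3,4,4): b_2=3>2, not a PF.
Total 256; non-PF = 256−125 = 131

131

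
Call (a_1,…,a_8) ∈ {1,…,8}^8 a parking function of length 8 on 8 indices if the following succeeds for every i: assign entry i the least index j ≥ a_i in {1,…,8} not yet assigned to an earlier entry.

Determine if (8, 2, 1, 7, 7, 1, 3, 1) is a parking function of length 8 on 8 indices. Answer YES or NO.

Rearranged: b = (1, 1, 1, 2, 3, 7, 7, 8).
  b_1=1 ≤ 1
  b_2=1 ≤ 2
  b_3=1 ≤ 3
  b_4=2 ≤ 4
  b_5=3 ≤ 5
  b_6=7 > 6
  fails at i=6 ⇒ NO

NO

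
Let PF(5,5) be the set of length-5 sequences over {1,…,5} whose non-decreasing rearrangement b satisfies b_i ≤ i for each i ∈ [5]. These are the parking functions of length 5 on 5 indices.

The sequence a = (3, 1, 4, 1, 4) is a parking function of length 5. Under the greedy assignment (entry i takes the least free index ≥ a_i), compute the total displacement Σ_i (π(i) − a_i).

Σπ(i) = 1+…+5 = 15; Σa = 3+1+4+1+4 = 13; disp = 15−13 = 2.

2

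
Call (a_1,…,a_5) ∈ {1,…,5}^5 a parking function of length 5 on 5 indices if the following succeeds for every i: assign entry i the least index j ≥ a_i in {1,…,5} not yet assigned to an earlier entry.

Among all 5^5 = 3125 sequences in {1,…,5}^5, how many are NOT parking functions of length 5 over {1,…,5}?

1829

Count = (6−5)·6^(5−1) = 1·1296 = 1296 (Konheim–Weiss)
Check (2,3,3,3,3) → sorted (2,3,3,3,3): b_1=2>1, not a PF.
So 3125 − 1296 = 1829 fail.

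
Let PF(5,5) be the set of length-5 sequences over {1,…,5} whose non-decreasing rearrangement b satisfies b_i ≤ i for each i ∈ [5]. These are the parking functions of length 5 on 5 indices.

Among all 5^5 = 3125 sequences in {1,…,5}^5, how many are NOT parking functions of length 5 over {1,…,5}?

|PF| = 1·6^4 = 1·1296 = 1296 (Konheim–Weiss)
Example (4,3,1,5,5) → sorted (1,3,4,5,5): b_2=3>2, not a PF.
So 3125 − 1296 = 1829 fail.

1829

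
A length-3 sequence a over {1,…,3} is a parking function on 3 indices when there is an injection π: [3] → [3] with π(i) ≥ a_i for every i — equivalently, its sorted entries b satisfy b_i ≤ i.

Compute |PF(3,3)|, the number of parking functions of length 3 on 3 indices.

16

Count = (4−3)·4^(3−1) = 1 · 16 = 16 (Konheim–Weiss)
Example (3,2,1) → sorted (1,2,3): b_i ≤ i ∀i, a PF.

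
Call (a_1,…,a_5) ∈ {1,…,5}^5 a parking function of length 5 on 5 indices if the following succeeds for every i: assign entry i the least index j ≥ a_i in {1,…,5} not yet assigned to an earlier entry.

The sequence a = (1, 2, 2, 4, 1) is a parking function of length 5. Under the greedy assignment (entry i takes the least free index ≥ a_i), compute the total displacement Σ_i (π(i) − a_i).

5

Σπ = 15 ({1..5} each once); Σa = 1+2+2+4+1 = 10; disp = 15−10 = 5.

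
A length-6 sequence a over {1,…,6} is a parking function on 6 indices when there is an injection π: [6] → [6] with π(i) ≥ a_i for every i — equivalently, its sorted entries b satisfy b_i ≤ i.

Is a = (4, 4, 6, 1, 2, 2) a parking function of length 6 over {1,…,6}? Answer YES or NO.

Order a: b = (1, 2, 2, 4, 4, 6).
  b_1=1 ≤ 1
  b_2=2 ≤ 2
  b_3=2 ≤ 3
  b_4=4 ≤ 4
  b_5=4 ≤ 5
  b_6=6 ≤ 6
All bounds hold ⇒ YES

YES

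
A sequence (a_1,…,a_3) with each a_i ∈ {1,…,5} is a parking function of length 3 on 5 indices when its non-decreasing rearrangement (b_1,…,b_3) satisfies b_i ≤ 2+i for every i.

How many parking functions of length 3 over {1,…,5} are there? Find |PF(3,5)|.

|PF(3,5)| = (6−3)·6^(3−1) = 3 · 36 = 108 (Pollak)
Example (2,2,5) → sorted (2,2,5): b_i ≤ 2+i ∀i, a PF.

108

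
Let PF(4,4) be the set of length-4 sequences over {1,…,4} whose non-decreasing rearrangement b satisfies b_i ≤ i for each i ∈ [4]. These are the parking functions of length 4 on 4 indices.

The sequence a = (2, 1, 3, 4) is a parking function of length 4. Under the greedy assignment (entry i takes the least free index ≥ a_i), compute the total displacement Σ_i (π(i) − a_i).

Σπ(i) = 1+…+4 = 10; Σa = 2+1+3+4 = 10; disp = 10−10 = 0.

0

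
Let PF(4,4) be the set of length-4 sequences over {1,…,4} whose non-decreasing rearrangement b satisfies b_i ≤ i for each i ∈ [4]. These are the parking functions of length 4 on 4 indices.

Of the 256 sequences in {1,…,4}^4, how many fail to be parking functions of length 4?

131

#PF = 1·5^3 = 1 · 125 = 125 (Konheim–Weiss)
One tuple (3,3,2,3) → sorted (2,3,3,3): b_1=2>1, not a PF.
So 256 − 125 = 131 fail.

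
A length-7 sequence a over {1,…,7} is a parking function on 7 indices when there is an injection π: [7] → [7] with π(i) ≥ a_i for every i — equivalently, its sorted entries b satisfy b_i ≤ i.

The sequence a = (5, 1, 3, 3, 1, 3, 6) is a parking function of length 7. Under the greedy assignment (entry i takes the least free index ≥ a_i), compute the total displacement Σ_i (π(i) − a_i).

6

Σπ = 7·8/2 = 28 (π permutes [7]); Σa = 5+1+3+3+1+3+6 = 22; disp = 28−22 = 6.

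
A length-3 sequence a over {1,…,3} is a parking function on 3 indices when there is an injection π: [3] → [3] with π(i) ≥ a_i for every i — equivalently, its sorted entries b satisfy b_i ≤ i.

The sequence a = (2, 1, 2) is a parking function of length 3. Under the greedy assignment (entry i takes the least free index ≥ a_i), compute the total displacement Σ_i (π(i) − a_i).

Σπ = 6 ({1..3} each once); Σa = 2+1+2 = 5; disp = 6−5 = 1.

1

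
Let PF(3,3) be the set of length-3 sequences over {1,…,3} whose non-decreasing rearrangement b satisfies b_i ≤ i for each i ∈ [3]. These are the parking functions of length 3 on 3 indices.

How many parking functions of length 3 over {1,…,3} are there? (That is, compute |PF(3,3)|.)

|PF(3,3)| = (4−3)·4^(3−1) = 1 · 16 = 16 [KW]
E.g. (1,3,2) → sorted (1,2,3): b_i ≤ i ∀i, a PF.

16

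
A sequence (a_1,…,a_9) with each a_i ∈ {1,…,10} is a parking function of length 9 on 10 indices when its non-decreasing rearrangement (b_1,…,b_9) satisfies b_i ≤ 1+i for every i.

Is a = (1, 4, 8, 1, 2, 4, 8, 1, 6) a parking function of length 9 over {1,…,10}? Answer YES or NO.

Sorted: b = (1, 1, 1, 2, 4, 4, 6, 8, 8).
  b_1=1 ≤ 2
  b_2=1 ≤ 3
  b_3=1 ≤ 4
  b_4=2 ≤ 5
  b_5=4 ≤ 6
  b_6=4 ≤ 7
  b_7=6 ≤ 8
  b_8=8 ≤ 9
  b_9=8 ≤ 10
All bounds hold ⇒ YES

YES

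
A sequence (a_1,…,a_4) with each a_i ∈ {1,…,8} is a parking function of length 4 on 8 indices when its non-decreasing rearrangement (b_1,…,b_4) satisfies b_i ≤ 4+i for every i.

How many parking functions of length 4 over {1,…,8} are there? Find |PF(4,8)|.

3645

|PF| = (9−4)·9^(4−1) = 5×729 = 3645 [KW]
E.g. (2,1,2,7) → sorted (1,2,2,7): b_i ≤ 4+i ∀i, a PF.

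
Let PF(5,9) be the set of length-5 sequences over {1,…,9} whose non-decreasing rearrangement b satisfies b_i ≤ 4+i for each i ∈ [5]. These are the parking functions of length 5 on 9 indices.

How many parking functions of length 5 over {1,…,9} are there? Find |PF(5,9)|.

50000

#PF = (9+1−5)·(9+1)^{5−1} = 5·10000 = 50000 (Pollak)
Check (2,2,7,2,9) → sorted (2,2,2,7,9): b_i ≤ 4+i ∀i, a PF.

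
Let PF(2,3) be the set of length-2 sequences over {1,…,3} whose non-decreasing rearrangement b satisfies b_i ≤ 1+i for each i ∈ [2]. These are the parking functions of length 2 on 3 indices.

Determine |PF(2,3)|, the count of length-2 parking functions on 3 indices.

8

Count = (4−2)·4^(2−1) = 2 · 4 = 8 (Konheim–Weiss)
E.g. (2,3) → sorted (2,3): b_i ≤ 1+i ∀i, a PF.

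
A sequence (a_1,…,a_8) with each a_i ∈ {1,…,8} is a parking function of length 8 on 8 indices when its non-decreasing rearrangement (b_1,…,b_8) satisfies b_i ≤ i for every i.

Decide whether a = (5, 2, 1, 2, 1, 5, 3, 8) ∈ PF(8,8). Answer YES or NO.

Sorted: b = (1, 1, 2, 2, 3, 5, 5, 8).
  b_1=1 ≤ 1
  b_2=1 ≤ 2
  b_3=2 ≤ 3
  b_4=2 ≤ 4
  b_5=3 ≤ 5
  b_6=5 ≤ 6
  b_7=5 ≤ 7
  b_8=8 ≤ 8
All bounds hold ⇒ YES

YES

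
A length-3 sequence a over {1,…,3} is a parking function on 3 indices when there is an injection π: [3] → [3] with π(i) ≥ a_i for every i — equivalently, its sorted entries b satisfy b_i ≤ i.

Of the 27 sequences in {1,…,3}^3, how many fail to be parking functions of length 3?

11

#PF = (3+1−3)·(3+1)^{3−1} = 1 · 16 = 16 [KW]
E.g. (3,3,3) → sorted (3,3,3): b_1=3>1, not a PF.
So 27 − 16 = 11 fail.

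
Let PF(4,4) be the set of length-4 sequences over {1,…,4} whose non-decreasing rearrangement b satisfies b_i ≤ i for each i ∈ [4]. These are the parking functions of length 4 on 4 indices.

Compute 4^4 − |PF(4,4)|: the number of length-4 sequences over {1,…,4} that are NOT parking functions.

Count = 1·5^3 = 1 · 125 = 125 (Pollak)
Check (3,4,3,2) → sorted (2,3,3,4): b_1=2>1, not a PF.
So 256 − 125 = 131 fail.

131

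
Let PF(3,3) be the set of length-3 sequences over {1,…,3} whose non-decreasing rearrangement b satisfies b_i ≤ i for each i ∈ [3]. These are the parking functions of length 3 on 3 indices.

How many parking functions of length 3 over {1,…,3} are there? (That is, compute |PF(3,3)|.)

16

|PF| = (3−3+1)·(3+1)^(3−1) = 1 · 16 = 16 (Konheim–Weiss)
One tuple (3,1,2) → sorted (1,2,3): b_i ≤ i ∀i, a PF.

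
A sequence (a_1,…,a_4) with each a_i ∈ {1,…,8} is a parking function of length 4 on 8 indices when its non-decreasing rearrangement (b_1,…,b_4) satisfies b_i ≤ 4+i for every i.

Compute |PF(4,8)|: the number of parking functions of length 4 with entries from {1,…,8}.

3645

|PF| = (9−4)·9^(4−1) = 5 · 729 = 3645 [KW]
E.g. (5,6,7,5) → sorted (5,5,6,7): b_i ≤ 4+i ∀i, a PF.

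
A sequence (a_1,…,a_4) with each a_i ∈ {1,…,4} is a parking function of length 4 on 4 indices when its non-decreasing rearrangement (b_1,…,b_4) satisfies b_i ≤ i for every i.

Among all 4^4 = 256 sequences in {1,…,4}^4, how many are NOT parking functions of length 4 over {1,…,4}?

Count = (5−4)·5^(4−1) = 1×125 = 125 (Pollak)
Check (4,4,4,4) → sorted (4,4,4,4): b_1=4>1, not a PF.
So 256 − 125 = 131 fail.

131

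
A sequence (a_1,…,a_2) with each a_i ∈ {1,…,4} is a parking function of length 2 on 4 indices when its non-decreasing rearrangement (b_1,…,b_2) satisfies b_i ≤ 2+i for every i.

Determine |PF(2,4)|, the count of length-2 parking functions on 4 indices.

#PF = 3·5^1 = 3×5 = 15 (Konheim–Weiss)
Example (2,4) → sorted (2,4): b_i ≤ 2+i ∀i, a PF.

15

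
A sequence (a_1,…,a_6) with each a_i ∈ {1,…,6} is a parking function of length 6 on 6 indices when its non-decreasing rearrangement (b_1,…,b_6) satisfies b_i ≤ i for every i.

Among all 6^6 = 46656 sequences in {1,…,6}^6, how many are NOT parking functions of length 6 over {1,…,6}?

29849

|PF| = (6−6+1)·(6+1)^(6−1) = 1×16807 = 16807
E.g. (5,6,6,5,2,4) → sorted (2,4,5,5,6,6): b_1=2>1, not a PF.
6^6 − 16807 = 46656 − 16807 = 29849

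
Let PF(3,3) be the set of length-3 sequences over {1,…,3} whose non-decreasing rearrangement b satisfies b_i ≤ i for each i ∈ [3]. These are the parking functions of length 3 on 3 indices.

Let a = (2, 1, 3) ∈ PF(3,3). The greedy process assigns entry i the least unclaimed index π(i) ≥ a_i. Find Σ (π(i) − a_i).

Σπ(i) = 1+…+3 = 6; Σa = 2+1+3 = 6; disp = 6−6 = 0.

0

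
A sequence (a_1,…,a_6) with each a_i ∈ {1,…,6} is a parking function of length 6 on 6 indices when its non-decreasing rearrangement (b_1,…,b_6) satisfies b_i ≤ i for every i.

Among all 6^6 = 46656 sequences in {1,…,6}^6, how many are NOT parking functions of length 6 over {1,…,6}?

29849

|PF| = (6−6+1)·(6+1)^(6−1) = 1 · 16807 = 16807 (Pollak)
Check (2,1,3,6,6,1) → sorted (1,1,2,3,6,6): b_5=6>5, not a PF.
Total 46656; non-PF = 46656−16807 = 29849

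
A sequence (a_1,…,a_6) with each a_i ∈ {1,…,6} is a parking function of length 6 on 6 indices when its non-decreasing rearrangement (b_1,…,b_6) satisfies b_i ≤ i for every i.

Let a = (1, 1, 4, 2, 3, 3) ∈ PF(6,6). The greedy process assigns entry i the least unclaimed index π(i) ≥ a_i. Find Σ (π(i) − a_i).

7

Σπ = 21 ({1..6} each once); Σa = 1+1+4+2+3+3 = 14; disp = 21−14 = 7.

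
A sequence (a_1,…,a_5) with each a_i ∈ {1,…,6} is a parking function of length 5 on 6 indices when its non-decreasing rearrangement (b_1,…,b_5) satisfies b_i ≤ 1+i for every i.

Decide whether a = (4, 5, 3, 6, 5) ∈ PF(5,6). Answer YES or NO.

NO

Order a: b = (3, 4, 5, 5, 6).
  b_1=3 > 2
  fails at i=1 ⇒ NO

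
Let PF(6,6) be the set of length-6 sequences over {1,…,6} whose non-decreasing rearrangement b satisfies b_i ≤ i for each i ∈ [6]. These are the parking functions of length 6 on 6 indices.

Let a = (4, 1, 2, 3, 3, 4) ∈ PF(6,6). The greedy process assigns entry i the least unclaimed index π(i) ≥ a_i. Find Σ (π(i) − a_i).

Σπ(i) = 1+…+6 = 21; Σa = 4+1+2+3+3+4 = 17; disp = 21−17 = 4.

4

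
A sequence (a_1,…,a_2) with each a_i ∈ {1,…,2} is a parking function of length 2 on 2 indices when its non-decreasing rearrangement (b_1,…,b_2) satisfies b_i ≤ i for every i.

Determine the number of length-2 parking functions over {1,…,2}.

|PF| = 1·3^1 = 1·3 = 3 [KW]
E.g. (1,1) → sorted (1,1): b_i ≤ i ∀i, a PF.

3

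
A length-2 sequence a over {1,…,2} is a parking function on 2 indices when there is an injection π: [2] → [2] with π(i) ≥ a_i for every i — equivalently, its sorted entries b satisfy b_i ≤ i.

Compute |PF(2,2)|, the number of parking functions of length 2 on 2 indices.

|PF| = (2+1−2)·(2+1)^{2−1} = 1×3 = 3 [KW]
E.g. (2,1) → sorted (1,2): b_i ≤ i ∀i, a PF.

3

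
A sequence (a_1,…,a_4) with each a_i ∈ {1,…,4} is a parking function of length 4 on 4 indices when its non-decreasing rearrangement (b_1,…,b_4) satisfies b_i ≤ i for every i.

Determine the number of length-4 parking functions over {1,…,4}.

125

|PF(4,4)| = 1·5^3 = 1 · 125 = 125 (Pollak)
E.g. (3,4,1,2) → sorted (1,2,3,4): b_i ≤ i ∀i, a PF.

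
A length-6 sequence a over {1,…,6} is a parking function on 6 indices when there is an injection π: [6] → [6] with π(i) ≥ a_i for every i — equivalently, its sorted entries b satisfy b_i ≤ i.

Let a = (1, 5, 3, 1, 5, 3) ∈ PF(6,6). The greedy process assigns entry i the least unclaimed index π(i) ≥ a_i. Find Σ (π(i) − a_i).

3

Σπ(i) = 1+…+6 = 21; Σa = 1+5+3+1+5+3 = 18; disp = 21−18 = 3.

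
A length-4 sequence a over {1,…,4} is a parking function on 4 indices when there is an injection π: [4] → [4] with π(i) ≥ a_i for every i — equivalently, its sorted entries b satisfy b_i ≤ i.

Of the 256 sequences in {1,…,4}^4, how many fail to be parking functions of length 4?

#PF = (5−4)·5^(4−1) = 1·125 = 125
One tuple (1,3,3,3) → sorted (1,3,3,3): b_2=3>2, not a PF.
Total 256; non-PF = 256−125 = 131

131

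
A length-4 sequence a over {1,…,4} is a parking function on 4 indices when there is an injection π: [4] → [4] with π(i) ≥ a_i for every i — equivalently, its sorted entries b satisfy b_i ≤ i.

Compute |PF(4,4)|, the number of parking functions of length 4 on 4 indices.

125

|PF(4,4)| = 1·5^3 = 1·125 = 125 (Konheim–Weiss)
Check (1,3,1,3) → sorted (1,1,3,3): b_i ≤ i ∀i, a PF.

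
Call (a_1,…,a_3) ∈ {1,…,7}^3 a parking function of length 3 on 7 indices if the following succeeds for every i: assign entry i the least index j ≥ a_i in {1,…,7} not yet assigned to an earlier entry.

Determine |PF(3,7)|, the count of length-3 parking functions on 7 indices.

Count = (8−3)·8^(3−1) = 5×64 = 320 [KW]
E.g. (3,2,6) → sorted (2,3,6): b_i ≤ 4+i ∀i, a PF.

320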